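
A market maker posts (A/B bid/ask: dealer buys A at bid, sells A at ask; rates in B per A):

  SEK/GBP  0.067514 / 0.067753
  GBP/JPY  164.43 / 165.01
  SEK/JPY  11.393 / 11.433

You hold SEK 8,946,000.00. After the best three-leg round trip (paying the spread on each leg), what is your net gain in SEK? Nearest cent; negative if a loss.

Best loop SEK → JPY → GBP → SEK:
SEK 8,946,000.00 × 11.393 (sell SEK at bid) = JPY 101,921,778
JPY 101,921,778 ÷ 165.01 (buy GBP at ask) = GBP 617,670.31
GBP 617,670.31 ÷ 0.067753 (buy SEK at ask) = SEK 9,116,501.28

Net profit: SEK 170,501.28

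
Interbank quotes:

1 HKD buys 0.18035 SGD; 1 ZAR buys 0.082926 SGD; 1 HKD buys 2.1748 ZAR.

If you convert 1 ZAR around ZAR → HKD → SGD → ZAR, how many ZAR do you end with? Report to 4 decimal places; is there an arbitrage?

Around ZAR → HKD → SGD → ZAR: 1 ÷ 2.1748 × 0.18035 ÷ 0.082926 = 1.000014
Product ≈ 1 (deviation 0.001%, within rounding noise).

1.0000 (no arbitrage)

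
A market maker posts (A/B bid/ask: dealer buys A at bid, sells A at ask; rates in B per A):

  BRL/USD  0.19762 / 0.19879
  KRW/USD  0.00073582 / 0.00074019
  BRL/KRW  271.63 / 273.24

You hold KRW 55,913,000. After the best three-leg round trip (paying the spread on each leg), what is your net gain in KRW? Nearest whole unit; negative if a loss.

Best loop KRW → USD → BRL → KRW:
KRW 55,913,000 × 0.00073582 (sell KRW at bid) = USD 41,141.90
USD 41,141.90 ÷ 0.19879 (buy BRL at ask) = BRL 206,961.64
BRL 206,961.64 × 271.63 (sell BRL at bid) = KRW 56,216,989

Net profit: KRW 303,989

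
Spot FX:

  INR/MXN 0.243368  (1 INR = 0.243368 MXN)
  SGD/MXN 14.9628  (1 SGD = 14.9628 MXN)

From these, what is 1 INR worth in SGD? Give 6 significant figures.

1 INR × 0.243368 = 0.243368 MXN
0.243368 MXN ÷ 14.9628 = 0.0162649 SGD

INR/SGD = 0.0162649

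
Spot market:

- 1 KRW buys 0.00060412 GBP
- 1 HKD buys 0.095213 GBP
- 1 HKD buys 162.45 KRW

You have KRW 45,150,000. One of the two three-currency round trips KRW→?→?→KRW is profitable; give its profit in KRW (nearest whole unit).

Profitable loop is KRW → GBP → HKD → KRW:
KRW 45,150,000 × 0.00060412 = GBP 27,276.02
GBP 27,276.02 ÷ 0.095213 = HKD 286,473.67
HKD 286,473.67 × 162.45 = KRW 46,537,648
Profit = KRW 46,537,648 − KRW 45,150,000

Profit: KRW 1,387,648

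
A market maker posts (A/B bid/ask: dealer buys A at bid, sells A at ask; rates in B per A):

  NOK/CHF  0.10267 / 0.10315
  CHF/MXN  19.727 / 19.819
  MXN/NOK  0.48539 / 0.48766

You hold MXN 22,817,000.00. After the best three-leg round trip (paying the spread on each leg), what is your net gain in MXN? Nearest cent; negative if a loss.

Best loop MXN → CHF → NOK → MXN:
MXN 22,817,000.00 ÷ 19.819 (buy CHF at ask) = CHF 1,151,268.98
CHF 1,151,268.98 ÷ 0.10315 (buy NOK at ask) = NOK 11,161,114.73
NOK 11,161,114.73 ÷ 0.48766 (buy MXN at ask) = MXN 22,887,082.66

Net profit: MXN 70,082.66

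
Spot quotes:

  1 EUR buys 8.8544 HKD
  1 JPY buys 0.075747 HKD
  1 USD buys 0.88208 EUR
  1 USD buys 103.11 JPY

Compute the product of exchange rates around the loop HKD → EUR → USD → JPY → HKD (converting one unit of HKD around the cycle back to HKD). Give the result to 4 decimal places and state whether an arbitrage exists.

1.0000 (no arbitrage)

Around HKD → EUR → USD → JPY → HKD: 1 ÷ 8.8544 ÷ 0.88208 × 103.11 × 0.075747 = 0.999998
Product ≈ 1 (deviation 0.000%, within rounding noise).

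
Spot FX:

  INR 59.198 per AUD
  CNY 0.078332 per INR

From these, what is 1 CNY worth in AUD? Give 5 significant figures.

CNY/AUD = 0.21565

1 CNY ÷ 0.078332 = 12.7662 INR
12.7662 INR ÷ 59.198 = 0.215652 AUD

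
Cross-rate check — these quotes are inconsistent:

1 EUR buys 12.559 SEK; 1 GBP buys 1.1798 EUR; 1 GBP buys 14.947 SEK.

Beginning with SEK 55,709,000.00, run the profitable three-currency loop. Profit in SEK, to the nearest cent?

Profit: SEK 488,364.00

Profitable loop is SEK → EUR → GBP → SEK:
SEK 55,709,000.00 ÷ 12.559 = EUR 4,435,783.10
EUR 4,435,783.10 ÷ 1.1798 = GBP 3,759,775.47
GBP 3,759,775.47 × 14.947 = SEK 56,197,364.00
Profit = SEK 56,197,364.00 − SEK 55,709,000.00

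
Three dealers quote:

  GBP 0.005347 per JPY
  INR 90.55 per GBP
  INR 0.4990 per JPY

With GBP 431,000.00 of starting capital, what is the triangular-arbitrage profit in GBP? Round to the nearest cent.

Profit: GBP 13,200.64

Profitable loop is GBP → JPY → INR → GBP:
GBP 431,000.00 ÷ 0.005347 = JPY 80,605,947
JPY 80,605,947 × 0.4990 = INR 40,222,367.68
INR 40,222,367.68 ÷ 90.55 = GBP 444,200.64
Profit = GBP 444,200.64 − GBP 431,000.00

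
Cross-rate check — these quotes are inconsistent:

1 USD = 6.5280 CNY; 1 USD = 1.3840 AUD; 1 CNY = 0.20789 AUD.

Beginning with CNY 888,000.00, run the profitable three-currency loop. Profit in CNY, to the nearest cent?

Profitable loop is CNY → USD → AUD → CNY:
CNY 888,000.00 ÷ 6.5280 = USD 136,029.41
USD 136,029.41 × 1.3840 = AUD 188,264.71
AUD 188,264.71 ÷ 0.20789 = CNY 905,597.70
Profit = CNY 905,597.70 − CNY 888,000.00

Profit: CNY 17,597.70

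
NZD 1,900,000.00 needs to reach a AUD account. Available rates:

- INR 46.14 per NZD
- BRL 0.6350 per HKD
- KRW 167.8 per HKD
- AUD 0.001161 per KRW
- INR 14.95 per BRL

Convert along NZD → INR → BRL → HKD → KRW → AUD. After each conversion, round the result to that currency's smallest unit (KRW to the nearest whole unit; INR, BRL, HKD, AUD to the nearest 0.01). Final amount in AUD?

NZD 1,900,000.00 × 46.14 = INR 87,666,000.00
INR 87,666,000.00 ÷ 14.95 = BRL 5,863,946.49
BRL 5,863,946.49 ÷ 0.6350 = HKD 9,234,561.40
HKD 9,234,561.40 × 167.8 = KRW 1,549,559,403
KRW 1,549,559,403 × 0.001161 = AUD 1,799,038.47

AUD 1,799,038.47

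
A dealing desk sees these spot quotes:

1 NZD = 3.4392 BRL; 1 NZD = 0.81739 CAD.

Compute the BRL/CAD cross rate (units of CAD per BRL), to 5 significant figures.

1 BRL ÷ 3.4392 = 0.290765 NZD
0.290765 NZD × 0.81739 = 0.237669 CAD

BRL/CAD = 0.23767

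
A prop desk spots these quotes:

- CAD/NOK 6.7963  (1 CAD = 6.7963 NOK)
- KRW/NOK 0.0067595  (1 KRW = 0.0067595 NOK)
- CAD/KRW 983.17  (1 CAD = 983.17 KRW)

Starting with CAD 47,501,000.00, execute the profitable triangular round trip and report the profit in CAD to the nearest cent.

Profit: CAD 1,076,158.02

Profitable loop is CAD → NOK → KRW → CAD:
CAD 47,501,000.00 × 6.7963 = NOK 322,831,046.30
NOK 322,831,046.30 ÷ 0.0067595 = KRW 47,759,604,453
KRW 47,759,604,453 ÷ 983.17 = CAD 48,577,158.02
Profit = CAD 48,577,158.02 − CAD 47,501,000.00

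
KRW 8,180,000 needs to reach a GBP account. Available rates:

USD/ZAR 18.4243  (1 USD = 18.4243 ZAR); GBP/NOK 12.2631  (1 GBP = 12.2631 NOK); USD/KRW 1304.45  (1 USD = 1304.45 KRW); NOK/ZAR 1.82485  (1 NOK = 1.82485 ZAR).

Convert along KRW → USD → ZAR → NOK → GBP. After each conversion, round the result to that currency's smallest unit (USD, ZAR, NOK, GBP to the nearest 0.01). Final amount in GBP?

KRW 8,180,000 ÷ 1304.45 = USD 6,270.84
USD 6,270.84 × 18.4243 = ZAR 115,535.84
ZAR 115,535.84 ÷ 1.82485 = NOK 63,312.51
NOK 63,312.51 ÷ 12.2631 = GBP 5,162.85

GBP 5,162.85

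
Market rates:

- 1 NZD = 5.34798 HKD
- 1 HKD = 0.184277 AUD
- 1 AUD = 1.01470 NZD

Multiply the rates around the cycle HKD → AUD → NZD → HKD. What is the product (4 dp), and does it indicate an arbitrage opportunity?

1.0000 (no arbitrage)

Around HKD → AUD → NZD → HKD: 1 × 0.184277 × 1.01470 × 5.34798 = 0.999997
Product ≈ 1 (deviation 0.000%, within rounding noise).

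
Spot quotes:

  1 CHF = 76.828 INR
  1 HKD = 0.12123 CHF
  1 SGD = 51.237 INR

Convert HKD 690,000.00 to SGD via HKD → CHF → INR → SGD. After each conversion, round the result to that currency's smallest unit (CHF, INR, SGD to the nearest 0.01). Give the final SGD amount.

HKD 690,000.00 × 0.12123 = CHF 83,648.70
CHF 83,648.70 × 76.828 = INR 6,426,562.32
INR 6,426,562.32 ÷ 51.237 = SGD 125,428.15

SGD 125,428.15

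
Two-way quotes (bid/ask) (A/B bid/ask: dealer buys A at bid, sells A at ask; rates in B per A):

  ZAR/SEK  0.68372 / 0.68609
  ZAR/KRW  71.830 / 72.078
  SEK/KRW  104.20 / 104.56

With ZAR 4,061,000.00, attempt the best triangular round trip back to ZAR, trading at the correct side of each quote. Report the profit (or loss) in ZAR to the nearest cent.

Best loop ZAR → KRW → SEK → ZAR:
ZAR 4,061,000.00 × 71.830 (sell ZAR at bid) = KRW 291,701,630
KRW 291,701,630 ÷ 104.56 (buy SEK at ask) = SEK 2,789,801.36
SEK 2,789,801.36 ÷ 0.68609 (buy ZAR at ask) = ZAR 4,066,232.36

Net profit: ZAR 5,232.36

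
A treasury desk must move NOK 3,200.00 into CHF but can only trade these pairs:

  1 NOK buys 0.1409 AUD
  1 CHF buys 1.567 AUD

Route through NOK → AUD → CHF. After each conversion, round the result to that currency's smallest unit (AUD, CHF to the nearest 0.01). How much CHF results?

NOK 3,200.00 × 0.1409 = AUD 450.88
AUD 450.88 ÷ 1.567 = CHF 287.73

CHF 287.73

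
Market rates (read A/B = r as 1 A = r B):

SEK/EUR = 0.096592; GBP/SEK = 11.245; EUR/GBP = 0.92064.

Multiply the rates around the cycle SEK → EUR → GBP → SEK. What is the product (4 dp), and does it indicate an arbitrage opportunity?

Around SEK → EUR → GBP → SEK: 1 × 0.096592 × 0.92064 × 11.245 = 0.999978
Product ≈ 1 (deviation 0.002%, within rounding noise).

1.0000 (no arbitrage)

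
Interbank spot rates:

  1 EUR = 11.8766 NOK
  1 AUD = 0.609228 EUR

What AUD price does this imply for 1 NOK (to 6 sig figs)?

NOK/AUD = 0.138206

1 NOK ÷ 11.8766 = 0.0841992 EUR
0.0841992 EUR ÷ 0.609228 = 0.138206 AUD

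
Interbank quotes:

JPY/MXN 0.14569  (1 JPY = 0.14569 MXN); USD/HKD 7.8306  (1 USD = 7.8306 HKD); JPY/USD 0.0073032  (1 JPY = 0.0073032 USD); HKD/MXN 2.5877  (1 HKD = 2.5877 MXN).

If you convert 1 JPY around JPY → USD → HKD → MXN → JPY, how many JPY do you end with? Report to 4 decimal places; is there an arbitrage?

1.0158 (arbitrage exists)

Around JPY → USD → HKD → MXN → JPY: 1 × 0.0073032 × 7.8306 × 2.5877 ÷ 0.14569 = 1.015763
Product > 1; profitable direction is JPY → USD → HKD → MXN → JPY.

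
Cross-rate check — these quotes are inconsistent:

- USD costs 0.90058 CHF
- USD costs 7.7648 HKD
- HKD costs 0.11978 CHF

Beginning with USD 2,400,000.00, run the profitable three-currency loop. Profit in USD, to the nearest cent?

Profit: USD 78,583.34

Profitable loop is USD → HKD → CHF → USD:
USD 2,400,000.00 × 7.7648 = HKD 18,635,520.00
HKD 18,635,520.00 × 0.11978 = CHF 2,232,162.59
CHF 2,232,162.59 ÷ 0.90058 = USD 2,478,583.34
Profit = USD 2,478,583.34 − USD 2,400,000.00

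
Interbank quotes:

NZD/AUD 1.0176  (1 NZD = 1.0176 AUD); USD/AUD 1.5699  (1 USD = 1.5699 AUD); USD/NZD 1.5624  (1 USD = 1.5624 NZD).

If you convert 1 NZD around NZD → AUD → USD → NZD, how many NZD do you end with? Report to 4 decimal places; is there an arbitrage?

1.0127 (arbitrage exists)

Around NZD → AUD → USD → NZD: 1 × 1.0176 ÷ 1.5699 × 1.5624 = 1.012739
Product > 1; profitable direction is NZD → AUD → USD → NZD.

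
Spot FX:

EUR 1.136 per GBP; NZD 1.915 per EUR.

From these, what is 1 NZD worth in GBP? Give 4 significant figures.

1 NZD ÷ 1.915 = 0.522193 EUR
0.522193 EUR ÷ 1.136 = 0.459677 GBP

NZD/GBP = 0.4597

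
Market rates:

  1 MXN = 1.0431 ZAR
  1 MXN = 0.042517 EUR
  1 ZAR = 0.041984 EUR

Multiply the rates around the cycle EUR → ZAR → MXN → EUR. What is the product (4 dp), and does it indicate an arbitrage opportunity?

Around EUR → ZAR → MXN → EUR: 1 ÷ 0.041984 ÷ 1.0431 × 0.042517 = 0.970852
Product < 1; profitable direction is EUR → MXN → ZAR → EUR.

0.9709 (arbitrage exists)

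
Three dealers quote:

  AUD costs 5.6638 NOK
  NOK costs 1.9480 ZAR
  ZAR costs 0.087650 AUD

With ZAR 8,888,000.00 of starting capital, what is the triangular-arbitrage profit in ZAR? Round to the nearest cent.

Profit: ZAR 302,841.23

Profitable loop is ZAR → NOK → AUD → ZAR:
ZAR 8,888,000.00 ÷ 1.9480 = NOK 4,562,628.34
NOK 4,562,628.34 ÷ 5.6638 = AUD 805,577.23
AUD 805,577.23 ÷ 0.087650 = ZAR 9,190,841.23
Profit = ZAR 9,190,841.23 − ZAR 8,888,000.00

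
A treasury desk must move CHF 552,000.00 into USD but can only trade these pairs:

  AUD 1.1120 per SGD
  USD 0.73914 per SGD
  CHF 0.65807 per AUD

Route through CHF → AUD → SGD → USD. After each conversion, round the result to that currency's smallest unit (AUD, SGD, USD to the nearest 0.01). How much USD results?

USD 557,556.53

CHF 552,000.00 ÷ 0.65807 = AUD 838,816.54
AUD 838,816.54 ÷ 1.1120 = SGD 754,331.42
SGD 754,331.42 × 0.73914 = USD 557,556.53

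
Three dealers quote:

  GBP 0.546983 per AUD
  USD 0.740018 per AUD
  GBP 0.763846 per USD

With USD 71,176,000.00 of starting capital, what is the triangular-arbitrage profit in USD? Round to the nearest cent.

Profit: USD 2,378,261.76

Profitable loop is USD → GBP → AUD → USD:
USD 71,176,000.00 × 0.763846 = GBP 54,367,502.90
GBP 54,367,502.90 ÷ 0.546983 = AUD 99,395,233.30
AUD 99,395,233.30 × 0.740018 = USD 73,554,261.76
Profit = USD 73,554,261.76 − USD 71,176,000.00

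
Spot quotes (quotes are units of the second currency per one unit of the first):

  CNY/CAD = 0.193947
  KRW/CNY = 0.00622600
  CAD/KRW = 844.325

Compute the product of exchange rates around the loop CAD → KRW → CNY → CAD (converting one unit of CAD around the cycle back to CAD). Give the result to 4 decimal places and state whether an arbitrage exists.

Around CAD → KRW → CNY → CAD: 1 × 844.325 × 0.00622600 × 0.193947 = 1.019534
Product > 1; profitable direction is CAD → KRW → CNY → CAD.

1.0195 (arbitrage exists)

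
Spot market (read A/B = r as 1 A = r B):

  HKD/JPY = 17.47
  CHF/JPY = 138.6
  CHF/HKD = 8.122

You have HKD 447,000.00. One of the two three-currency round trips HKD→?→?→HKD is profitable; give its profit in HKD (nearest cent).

Profitable loop is HKD → JPY → CHF → HKD:
HKD 447,000.00 × 17.47 = JPY 7,809,090
JPY 7,809,090 ÷ 138.6 = CHF 56,342.64
CHF 56,342.64 × 8.122 = HKD 457,614.93
Profit = HKD 457,614.93 − HKD 447,000.00

Profit: HKD 10,614.93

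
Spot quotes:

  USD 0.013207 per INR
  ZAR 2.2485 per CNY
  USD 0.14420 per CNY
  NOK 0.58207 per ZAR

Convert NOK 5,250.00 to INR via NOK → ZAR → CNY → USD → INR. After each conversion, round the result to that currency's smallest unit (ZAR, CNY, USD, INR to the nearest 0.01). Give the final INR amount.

NOK 5,250.00 ÷ 0.58207 = ZAR 9,019.53
ZAR 9,019.53 ÷ 2.2485 = CNY 4,011.35
CNY 4,011.35 × 0.14420 = USD 578.44
USD 578.44 ÷ 0.013207 = INR 43,797.99

INR 43,797.99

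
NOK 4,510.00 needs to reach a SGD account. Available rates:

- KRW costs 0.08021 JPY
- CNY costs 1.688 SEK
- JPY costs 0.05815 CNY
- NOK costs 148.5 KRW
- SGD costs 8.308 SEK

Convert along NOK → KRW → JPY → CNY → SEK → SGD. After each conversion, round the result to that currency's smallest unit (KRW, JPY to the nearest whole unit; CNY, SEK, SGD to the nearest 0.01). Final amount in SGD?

NOK 4,510.00 × 148.5 = KRW 669,735
KRW 669,735 × 0.08021 = JPY 53,719
JPY 53,719 × 0.05815 = CNY 3,123.76
CNY 3,123.76 × 1.688 = SEK 5,272.91
SEK 5,272.91 ÷ 8.308 = SGD 634.68

SGD 634.68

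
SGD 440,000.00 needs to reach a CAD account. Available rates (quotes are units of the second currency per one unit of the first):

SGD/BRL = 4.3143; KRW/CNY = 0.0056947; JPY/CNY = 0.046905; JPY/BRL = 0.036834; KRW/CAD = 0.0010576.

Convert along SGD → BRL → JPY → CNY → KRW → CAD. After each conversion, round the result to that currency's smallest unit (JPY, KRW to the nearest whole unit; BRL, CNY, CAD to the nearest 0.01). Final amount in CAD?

CAD 448,935.42

SGD 440,000.00 × 4.3143 = BRL 1,898,292.00
BRL 1,898,292.00 ÷ 0.036834 = JPY 51,536,407
JPY 51,536,407 × 0.046905 = CNY 2,417,315.17
CNY 2,417,315.17 ÷ 0.0056947 = KRW 424,485,077
KRW 424,485,077 × 0.0010576 = CAD 448,935.42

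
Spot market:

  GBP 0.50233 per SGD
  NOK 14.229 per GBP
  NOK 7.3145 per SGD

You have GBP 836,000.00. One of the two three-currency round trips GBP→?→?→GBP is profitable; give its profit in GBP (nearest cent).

Profitable loop is GBP → SGD → NOK → GBP:
GBP 836,000.00 ÷ 0.50233 = SGD 1,664,244.62
SGD 1,664,244.62 × 7.3145 = NOK 12,173,117.27
NOK 12,173,117.27 ÷ 14.229 = GBP 855,514.60
Profit = GBP 855,514.60 − GBP 836,000.00

Profit: GBP 19,514.60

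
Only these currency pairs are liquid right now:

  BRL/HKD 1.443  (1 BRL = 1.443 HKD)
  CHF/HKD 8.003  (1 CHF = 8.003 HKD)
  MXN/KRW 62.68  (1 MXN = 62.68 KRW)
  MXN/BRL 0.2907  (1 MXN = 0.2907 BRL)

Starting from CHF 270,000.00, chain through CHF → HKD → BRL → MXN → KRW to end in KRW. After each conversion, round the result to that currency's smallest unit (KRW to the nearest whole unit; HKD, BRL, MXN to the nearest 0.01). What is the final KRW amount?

CHF 270,000.00 × 8.003 = HKD 2,160,810.00
HKD 2,160,810.00 ÷ 1.443 = BRL 1,497,442.83
BRL 1,497,442.83 ÷ 0.2907 = MXN 5,151,162.13
MXN 5,151,162.13 × 62.68 = KRW 322,874,842

KRW 322,874,842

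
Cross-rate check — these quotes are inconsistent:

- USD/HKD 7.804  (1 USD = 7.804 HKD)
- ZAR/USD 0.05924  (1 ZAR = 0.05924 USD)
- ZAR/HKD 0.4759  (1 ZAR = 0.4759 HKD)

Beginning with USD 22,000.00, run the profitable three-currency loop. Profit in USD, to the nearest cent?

Profit: USD 646.76

Profitable loop is USD → ZAR → HKD → USD:
USD 22,000.00 ÷ 0.05924 = ZAR 371,370.70
ZAR 371,370.70 × 0.4759 = HKD 176,735.31
HKD 176,735.31 ÷ 7.804 = USD 22,646.76
Profit = USD 22,646.76 − USD 22,000.00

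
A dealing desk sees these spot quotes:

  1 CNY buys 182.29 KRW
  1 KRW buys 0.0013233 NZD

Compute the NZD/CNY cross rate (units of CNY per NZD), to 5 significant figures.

NZD/CNY = 4.1455

1 NZD ÷ 0.0013233 = 755.687 KRW
755.687 KRW ÷ 182.29 = 4.14552 CNY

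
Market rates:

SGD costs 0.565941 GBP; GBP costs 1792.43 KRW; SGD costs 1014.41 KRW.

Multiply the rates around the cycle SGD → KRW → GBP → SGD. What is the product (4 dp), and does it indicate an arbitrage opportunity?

1.0000 (no arbitrage)

Around SGD → KRW → GBP → SGD: 1 × 1014.41 ÷ 1792.43 ÷ 0.565941 = 1.000000
Product ≈ 1 (deviation 0.000%, within rounding noise).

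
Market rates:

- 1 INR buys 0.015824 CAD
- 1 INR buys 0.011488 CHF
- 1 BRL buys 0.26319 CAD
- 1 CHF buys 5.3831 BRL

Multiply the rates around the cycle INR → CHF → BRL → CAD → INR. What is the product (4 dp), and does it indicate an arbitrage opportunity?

Around INR → CHF → BRL → CAD → INR: 1 × 0.011488 × 5.3831 × 0.26319 ÷ 0.015824 = 1.028561
Product > 1; profitable direction is INR → CHF → BRL → CAD → INR.

1.0286 (arbitrage exists)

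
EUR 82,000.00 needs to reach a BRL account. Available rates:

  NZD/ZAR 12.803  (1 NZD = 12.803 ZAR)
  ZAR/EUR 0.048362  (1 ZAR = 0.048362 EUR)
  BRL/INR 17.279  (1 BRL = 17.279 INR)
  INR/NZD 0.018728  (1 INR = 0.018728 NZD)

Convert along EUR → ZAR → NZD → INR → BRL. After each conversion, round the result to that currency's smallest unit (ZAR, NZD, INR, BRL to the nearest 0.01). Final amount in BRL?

BRL 409,249.21

EUR 82,000.00 ÷ 0.048362 = ZAR 1,695,546.09
ZAR 1,695,546.09 ÷ 12.803 = NZD 132,433.50
NZD 132,433.50 ÷ 0.018728 = INR 7,071,417.13
INR 7,071,417.13 ÷ 17.279 = BRL 409,249.21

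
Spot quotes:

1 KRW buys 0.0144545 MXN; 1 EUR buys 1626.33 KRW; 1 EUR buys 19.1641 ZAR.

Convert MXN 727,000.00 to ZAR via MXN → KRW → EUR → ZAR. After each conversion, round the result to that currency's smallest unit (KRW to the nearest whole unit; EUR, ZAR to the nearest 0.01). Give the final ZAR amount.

MXN 727,000.00 ÷ 0.0144545 = KRW 50,295,756
KRW 50,295,756 ÷ 1626.33 = EUR 30,925.92
EUR 30,925.92 × 19.1641 = ZAR 592,667.42

ZAR 592,667.42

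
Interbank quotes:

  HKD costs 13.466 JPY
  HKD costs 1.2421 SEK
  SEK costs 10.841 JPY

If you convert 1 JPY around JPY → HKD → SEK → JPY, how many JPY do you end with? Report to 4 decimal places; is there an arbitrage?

1.0000 (no arbitrage)

Around JPY → HKD → SEK → JPY: 1 ÷ 13.466 × 1.2421 × 10.841 = 0.999971
Product ≈ 1 (deviation 0.003%, within rounding noise).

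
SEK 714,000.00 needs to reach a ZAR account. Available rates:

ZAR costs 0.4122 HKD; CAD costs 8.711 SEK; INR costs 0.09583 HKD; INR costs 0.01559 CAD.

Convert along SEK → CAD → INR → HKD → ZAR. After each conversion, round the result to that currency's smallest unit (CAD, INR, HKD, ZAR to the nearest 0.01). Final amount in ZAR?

SEK 714,000.00 ÷ 8.711 = CAD 81,965.33
CAD 81,965.33 ÷ 0.01559 = INR 5,257,558.05
INR 5,257,558.05 × 0.09583 = HKD 503,831.79
HKD 503,831.79 ÷ 0.4122 = ZAR 1,222,299.34

ZAR 1,222,299.34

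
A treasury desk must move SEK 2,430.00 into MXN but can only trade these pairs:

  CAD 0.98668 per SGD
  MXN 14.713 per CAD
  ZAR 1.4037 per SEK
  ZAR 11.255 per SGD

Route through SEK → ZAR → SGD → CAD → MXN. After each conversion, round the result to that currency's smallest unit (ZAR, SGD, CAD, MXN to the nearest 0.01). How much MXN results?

SEK 2,430.00 × 1.4037 = ZAR 3,410.99
ZAR 3,410.99 ÷ 11.255 = SGD 303.06
SGD 303.06 × 0.98668 = CAD 299.02
CAD 299.02 × 14.713 = MXN 4,399.48

MXN 4,399.48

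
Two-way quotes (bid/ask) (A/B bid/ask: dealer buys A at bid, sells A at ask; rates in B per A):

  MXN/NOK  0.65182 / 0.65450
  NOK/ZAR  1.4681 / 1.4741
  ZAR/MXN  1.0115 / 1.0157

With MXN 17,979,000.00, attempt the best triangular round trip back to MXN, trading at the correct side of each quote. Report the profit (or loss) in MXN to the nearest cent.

Best loop MXN → ZAR → NOK → MXN:
MXN 17,979,000.00 ÷ 1.0157 (buy ZAR at ask) = ZAR 17,701,092.84
ZAR 17,701,092.84 ÷ 1.4741 (buy NOK at ask) = NOK 12,008,067.87
NOK 12,008,067.87 ÷ 0.65450 (buy MXN at ask) = MXN 18,346,933.33

Net profit: MXN 367,933.33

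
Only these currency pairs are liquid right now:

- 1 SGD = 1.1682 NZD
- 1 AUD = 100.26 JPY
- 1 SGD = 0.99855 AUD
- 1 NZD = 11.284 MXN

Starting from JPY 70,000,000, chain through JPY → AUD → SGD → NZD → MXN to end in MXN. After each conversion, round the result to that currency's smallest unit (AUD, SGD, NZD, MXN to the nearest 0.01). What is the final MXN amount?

JPY 70,000,000 ÷ 100.26 = AUD 698,184.72
AUD 698,184.72 ÷ 0.99855 = SGD 699,198.56
SGD 699,198.56 × 1.1682 = NZD 816,803.76
NZD 816,803.76 × 11.284 = MXN 9,216,813.63

MXN 9,216,813.63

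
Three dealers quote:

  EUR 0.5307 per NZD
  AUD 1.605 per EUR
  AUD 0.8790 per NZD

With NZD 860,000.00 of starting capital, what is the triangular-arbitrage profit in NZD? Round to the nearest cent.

Profit: NZD 27,489.46

Profitable loop is NZD → AUD → EUR → NZD:
NZD 860,000.00 × 0.8790 = AUD 755,940.00
AUD 755,940.00 ÷ 1.605 = EUR 470,990.65
EUR 470,990.65 ÷ 0.5307 = NZD 887,489.46
Profit = NZD 887,489.46 − NZD 860,000.00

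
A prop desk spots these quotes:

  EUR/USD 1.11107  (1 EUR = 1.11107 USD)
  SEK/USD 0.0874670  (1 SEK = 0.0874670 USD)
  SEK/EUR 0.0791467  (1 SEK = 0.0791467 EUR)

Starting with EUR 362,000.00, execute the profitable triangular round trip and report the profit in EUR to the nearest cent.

Profitable loop is EUR → USD → SEK → EUR:
EUR 362,000.00 × 1.11107 = USD 402,207.34
USD 402,207.34 ÷ 0.0874670 = SEK 4,598,389.56
SEK 4,598,389.56 × 0.0791467 = EUR 363,947.36
Profit = EUR 363,947.36 − EUR 362,000.00

Profit: EUR 1,947.36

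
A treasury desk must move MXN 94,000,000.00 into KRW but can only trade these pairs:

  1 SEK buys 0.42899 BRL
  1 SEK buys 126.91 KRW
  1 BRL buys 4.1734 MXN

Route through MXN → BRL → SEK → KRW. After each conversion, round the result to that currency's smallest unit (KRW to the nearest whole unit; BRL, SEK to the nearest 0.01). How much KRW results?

MXN 94,000,000.00 ÷ 4.1734 = BRL 22,523,601.86
BRL 22,523,601.86 ÷ 0.42899 = SEK 52,503,792.30
SEK 52,503,792.30 × 126.91 = KRW 6,663,256,281

KRW 6,663,256,281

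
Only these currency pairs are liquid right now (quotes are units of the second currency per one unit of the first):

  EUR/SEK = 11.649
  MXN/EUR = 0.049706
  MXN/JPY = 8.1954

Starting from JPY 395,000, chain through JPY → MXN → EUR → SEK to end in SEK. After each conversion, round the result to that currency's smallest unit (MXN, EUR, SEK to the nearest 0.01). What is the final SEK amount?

SEK 27,907.74

JPY 395,000 ÷ 8.1954 = MXN 48,197.77
MXN 48,197.77 × 0.049706 = EUR 2,395.72
EUR 2,395.72 × 11.649 = SEK 27,907.74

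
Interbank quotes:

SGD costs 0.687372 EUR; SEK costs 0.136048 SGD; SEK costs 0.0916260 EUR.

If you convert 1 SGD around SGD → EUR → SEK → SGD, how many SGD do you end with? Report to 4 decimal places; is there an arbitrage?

Around SGD → EUR → SEK → SGD: 1 × 0.687372 ÷ 0.0916260 × 0.136048 = 1.020623
Product > 1; profitable direction is SGD → EUR → SEK → SGD.

1.0206 (arbitrage exists)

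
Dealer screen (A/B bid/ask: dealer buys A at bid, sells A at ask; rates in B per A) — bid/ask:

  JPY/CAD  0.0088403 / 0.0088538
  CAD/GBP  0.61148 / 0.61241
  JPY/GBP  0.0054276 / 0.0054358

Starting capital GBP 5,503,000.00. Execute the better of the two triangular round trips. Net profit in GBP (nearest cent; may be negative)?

Net profit: GBP 5,525.52

Best loop GBP → CAD → JPY → GBP:
GBP 5,503,000.00 ÷ 0.61241 (buy CAD at ask) = CAD 8,985,810.16
CAD 8,985,810.16 ÷ 0.0088538 (buy JPY at ask) = JPY 1,014,910,000
JPY 1,014,910,000 × 0.0054276 (sell JPY at bid) = GBP 5,508,525.52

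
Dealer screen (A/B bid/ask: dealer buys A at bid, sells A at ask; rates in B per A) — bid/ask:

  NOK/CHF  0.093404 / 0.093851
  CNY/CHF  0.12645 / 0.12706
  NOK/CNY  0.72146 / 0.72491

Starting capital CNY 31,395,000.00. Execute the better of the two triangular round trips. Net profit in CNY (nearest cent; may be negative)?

Best loop CNY → NOK → CHF → CNY:
CNY 31,395,000.00 ÷ 0.72491 (buy NOK at ask) = NOK 43,308,824.54
NOK 43,308,824.54 × 0.093404 (sell NOK at bid) = CHF 4,045,217.45
CHF 4,045,217.45 ÷ 0.12706 (buy CNY at ask) = CNY 31,837,064.75

Net profit: CNY 442,064.75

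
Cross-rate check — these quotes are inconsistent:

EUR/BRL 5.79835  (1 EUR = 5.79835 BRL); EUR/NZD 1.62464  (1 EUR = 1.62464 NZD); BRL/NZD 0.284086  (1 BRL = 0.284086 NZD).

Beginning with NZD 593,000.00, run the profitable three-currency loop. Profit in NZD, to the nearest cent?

Profitable loop is NZD → EUR → BRL → NZD:
NZD 593,000.00 ÷ 1.62464 = EUR 365,003.94
EUR 365,003.94 × 5.79835 = BRL 2,116,420.59
BRL 2,116,420.59 × 0.284086 = NZD 601,245.46
Profit = NZD 601,245.46 − NZD 593,000.00

Profit: NZD 8,245.46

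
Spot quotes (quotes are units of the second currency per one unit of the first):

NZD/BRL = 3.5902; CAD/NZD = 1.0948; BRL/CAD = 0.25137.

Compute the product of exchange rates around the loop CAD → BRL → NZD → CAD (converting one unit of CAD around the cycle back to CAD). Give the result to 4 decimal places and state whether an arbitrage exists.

1.0121 (arbitrage exists)

Around CAD → BRL → NZD → CAD: 1 ÷ 0.25137 ÷ 3.5902 ÷ 1.0948 = 1.012123
Product > 1; profitable direction is CAD → BRL → NZD → CAD.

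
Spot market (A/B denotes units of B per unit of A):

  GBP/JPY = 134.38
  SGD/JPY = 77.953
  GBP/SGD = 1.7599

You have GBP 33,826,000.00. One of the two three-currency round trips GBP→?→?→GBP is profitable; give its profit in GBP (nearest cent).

Profitable loop is GBP → SGD → JPY → GBP:
GBP 33,826,000.00 × 1.7599 = SGD 59,530,377.40
SGD 59,530,377.40 × 77.953 = JPY 4,640,571,509
JPY 4,640,571,509 ÷ 134.38 = GBP 34,533,200.70
Profit = GBP 34,533,200.70 − GBP 33,826,000.00

Profit: GBP 707,200.70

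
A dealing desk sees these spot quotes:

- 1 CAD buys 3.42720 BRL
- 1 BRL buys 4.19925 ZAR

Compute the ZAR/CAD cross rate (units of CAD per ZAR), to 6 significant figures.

1 ZAR ÷ 4.19925 = 0.238138 BRL
0.238138 BRL ÷ 3.42720 = 0.0694846 CAD

ZAR/CAD = 0.0694846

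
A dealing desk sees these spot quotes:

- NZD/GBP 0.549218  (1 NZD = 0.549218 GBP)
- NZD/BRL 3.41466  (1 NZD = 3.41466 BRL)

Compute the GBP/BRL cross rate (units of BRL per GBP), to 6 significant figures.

1 GBP ÷ 0.549218 = 1.82077 NZD
1.82077 NZD × 3.41466 = 6.21731 BRL

GBP/BRL = 6.21731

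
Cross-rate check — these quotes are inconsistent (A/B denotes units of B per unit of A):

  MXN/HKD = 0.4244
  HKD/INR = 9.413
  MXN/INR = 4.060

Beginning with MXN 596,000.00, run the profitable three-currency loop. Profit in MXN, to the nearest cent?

Profitable loop is MXN → INR → HKD → MXN:
MXN 596,000.00 × 4.060 = INR 2,419,760.00
INR 2,419,760.00 ÷ 9.413 = HKD 257,065.76
HKD 257,065.76 ÷ 0.4244 = MXN 605,715.74
Profit = MXN 605,715.74 − MXN 596,000.00

Profit: MXN 9,715.74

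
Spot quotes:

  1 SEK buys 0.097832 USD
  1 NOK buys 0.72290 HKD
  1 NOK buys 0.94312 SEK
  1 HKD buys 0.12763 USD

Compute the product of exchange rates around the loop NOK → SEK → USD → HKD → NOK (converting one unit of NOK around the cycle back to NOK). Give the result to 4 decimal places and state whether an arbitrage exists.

Around NOK → SEK → USD → HKD → NOK: 1 × 0.94312 × 0.097832 ÷ 0.12763 ÷ 0.72290 = 1.000039
Product ≈ 1 (deviation 0.004%, within rounding noise).

1.0000 (no arbitrage)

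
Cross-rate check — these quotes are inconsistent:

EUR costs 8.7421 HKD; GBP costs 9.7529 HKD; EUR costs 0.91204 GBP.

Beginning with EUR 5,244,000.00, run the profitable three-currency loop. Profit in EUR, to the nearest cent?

Profit: EUR 91,738.91

Profitable loop is EUR → GBP → HKD → EUR:
EUR 5,244,000.00 × 0.91204 = GBP 4,782,737.76
GBP 4,782,737.76 × 9.7529 = HKD 46,645,563.10
HKD 46,645,563.10 ÷ 8.7421 = EUR 5,335,738.91
Profit = EUR 5,335,738.91 − EUR 5,244,000.00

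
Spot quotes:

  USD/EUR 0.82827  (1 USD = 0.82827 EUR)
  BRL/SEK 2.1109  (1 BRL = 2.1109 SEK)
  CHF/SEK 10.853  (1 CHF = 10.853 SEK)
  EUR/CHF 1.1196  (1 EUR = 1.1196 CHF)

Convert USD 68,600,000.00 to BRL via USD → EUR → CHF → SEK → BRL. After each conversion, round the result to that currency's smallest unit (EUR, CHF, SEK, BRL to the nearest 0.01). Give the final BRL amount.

USD 68,600,000.00 × 0.82827 = EUR 56,819,322.00
EUR 56,819,322.00 × 1.1196 = CHF 63,614,912.91
CHF 63,614,912.91 × 10.853 = SEK 690,412,649.81
SEK 690,412,649.81 ÷ 2.1109 = BRL 327,070,277.99

BRL 327,070,277.99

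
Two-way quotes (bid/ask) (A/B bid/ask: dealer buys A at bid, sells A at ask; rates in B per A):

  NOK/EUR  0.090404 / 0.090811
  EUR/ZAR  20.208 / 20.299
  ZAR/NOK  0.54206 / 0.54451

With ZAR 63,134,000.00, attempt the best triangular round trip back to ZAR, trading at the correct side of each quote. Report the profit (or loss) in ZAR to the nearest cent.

Best loop ZAR → EUR → NOK → ZAR:
ZAR 63,134,000.00 ÷ 20.299 (buy EUR at ask) = EUR 3,110,202.47
EUR 3,110,202.47 ÷ 0.090811 (buy NOK at ask) = NOK 34,249,182.07
NOK 34,249,182.07 ÷ 0.54451 (buy ZAR at ask) = ZAR 62,899,087.38

Net result: ZAR -234,912.62 (no profitable arbitrage after spreads)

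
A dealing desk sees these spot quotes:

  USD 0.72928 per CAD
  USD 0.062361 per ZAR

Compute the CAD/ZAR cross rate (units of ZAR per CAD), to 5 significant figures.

CAD/ZAR = 11.694

1 CAD × 0.72928 = 0.72928 USD
0.72928 USD ÷ 0.062361 = 11.6945 ZAR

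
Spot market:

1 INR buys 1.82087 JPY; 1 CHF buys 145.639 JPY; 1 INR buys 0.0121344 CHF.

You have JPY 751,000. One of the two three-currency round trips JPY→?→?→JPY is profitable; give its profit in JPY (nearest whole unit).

Profitable loop is JPY → CHF → INR → JPY:
JPY 751,000 ÷ 145.639 = CHF 5,156.59
CHF 5,156.59 ÷ 0.0121344 = INR 424,955.98
INR 424,955.98 × 1.82087 = JPY 773,790
Profit = JPY 773,790 − JPY 751,000

Profit: JPY 22,790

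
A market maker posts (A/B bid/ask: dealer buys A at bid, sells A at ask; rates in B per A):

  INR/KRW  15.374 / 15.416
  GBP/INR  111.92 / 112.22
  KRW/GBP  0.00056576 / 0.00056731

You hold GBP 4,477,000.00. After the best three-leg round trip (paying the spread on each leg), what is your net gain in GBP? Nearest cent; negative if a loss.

Best loop GBP → KRW → INR → GBP:
GBP 4,477,000.00 ÷ 0.00056731 (buy KRW at ask) = KRW 7,891,628,915
KRW 7,891,628,915 ÷ 15.416 (buy INR at ask) = INR 511,911,579.88
INR 511,911,579.88 ÷ 112.22 (buy GBP at ask) = GBP 4,561,678.67

Net profit: GBP 84,678.67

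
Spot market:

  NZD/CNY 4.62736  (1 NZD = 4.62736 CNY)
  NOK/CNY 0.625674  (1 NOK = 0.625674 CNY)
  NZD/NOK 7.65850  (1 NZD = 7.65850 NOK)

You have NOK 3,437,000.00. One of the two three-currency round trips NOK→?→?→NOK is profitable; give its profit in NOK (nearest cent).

Profit: NOK 122,082.61

Profitable loop is NOK → CNY → NZD → NOK:
NOK 3,437,000.00 × 0.625674 = CNY 2,150,441.54
CNY 2,150,441.54 ÷ 4.62736 = NZD 464,723.20
NZD 464,723.20 × 7.65850 = NOK 3,559,082.61
Profit = NOK 3,559,082.61 − NOK 3,437,000.00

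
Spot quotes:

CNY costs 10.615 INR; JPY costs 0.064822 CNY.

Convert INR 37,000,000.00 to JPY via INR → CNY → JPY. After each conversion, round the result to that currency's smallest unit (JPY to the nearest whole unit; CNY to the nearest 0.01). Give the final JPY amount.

INR 37,000,000.00 ÷ 10.615 = CNY 3,485,633.54
CNY 3,485,633.54 ÷ 0.064822 = JPY 53,772,385

JPY 53,772,385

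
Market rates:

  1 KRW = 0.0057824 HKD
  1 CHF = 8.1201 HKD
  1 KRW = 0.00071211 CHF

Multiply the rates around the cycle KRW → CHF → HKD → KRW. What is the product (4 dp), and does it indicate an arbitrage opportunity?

Around KRW → CHF → HKD → KRW: 1 × 0.00071211 × 8.1201 ÷ 0.0057824 = 1.000001
Product ≈ 1 (deviation 0.000%, within rounding noise).

1.0000 (no arbitrage)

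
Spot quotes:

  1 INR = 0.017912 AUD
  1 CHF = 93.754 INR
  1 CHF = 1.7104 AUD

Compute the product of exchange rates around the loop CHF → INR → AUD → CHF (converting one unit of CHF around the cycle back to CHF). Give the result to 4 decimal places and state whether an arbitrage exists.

0.9818 (arbitrage exists)

Around CHF → INR → AUD → CHF: 1 × 93.754 × 0.017912 ÷ 1.7104 = 0.981830
Product < 1; profitable direction is CHF → AUD → INR → CHF.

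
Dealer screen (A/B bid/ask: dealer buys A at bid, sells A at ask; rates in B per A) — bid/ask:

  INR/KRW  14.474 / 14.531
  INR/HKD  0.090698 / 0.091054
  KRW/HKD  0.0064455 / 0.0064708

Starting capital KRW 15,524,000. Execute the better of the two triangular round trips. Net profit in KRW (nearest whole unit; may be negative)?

Best loop KRW → HKD → INR → KRW:
KRW 15,524,000 × 0.0064455 (sell KRW at bid) = HKD 100,059.94
HKD 100,059.94 ÷ 0.091054 (buy INR at ask) = INR 1,098,907.70
INR 1,098,907.70 × 14.474 (sell INR at bid) = KRW 15,905,590

Net profit: KRW 381,590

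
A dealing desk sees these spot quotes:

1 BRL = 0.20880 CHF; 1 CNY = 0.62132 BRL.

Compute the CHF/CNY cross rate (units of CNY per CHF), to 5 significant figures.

CHF/CNY = 7.7082

1 CHF ÷ 0.20880 = 4.78927 BRL
4.78927 BRL ÷ 0.62132 = 7.70822 CNY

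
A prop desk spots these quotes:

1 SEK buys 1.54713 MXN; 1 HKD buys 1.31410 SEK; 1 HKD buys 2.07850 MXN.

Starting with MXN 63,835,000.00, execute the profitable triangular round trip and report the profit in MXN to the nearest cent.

Profit: MXN 1,425,991.66

Profitable loop is MXN → SEK → HKD → MXN:
MXN 63,835,000.00 ÷ 1.54713 = SEK 41,260,269.01
SEK 41,260,269.01 ÷ 1.31410 = HKD 31,398,119.64
HKD 31,398,119.64 × 2.07850 = MXN 65,260,991.66
Profit = MXN 65,260,991.66 − MXN 63,835,000.00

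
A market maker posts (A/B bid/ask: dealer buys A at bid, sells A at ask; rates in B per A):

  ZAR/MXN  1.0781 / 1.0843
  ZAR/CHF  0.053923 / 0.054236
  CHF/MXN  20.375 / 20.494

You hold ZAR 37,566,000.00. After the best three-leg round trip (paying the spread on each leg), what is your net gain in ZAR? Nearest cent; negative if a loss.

Net profit: ZAR 498,239.73

Best loop ZAR → CHF → MXN → ZAR:
ZAR 37,566,000.00 × 0.053923 (sell ZAR at bid) = CHF 2,025,671.42
CHF 2,025,671.42 × 20.375 (sell CHF at bid) = MXN 41,273,055.14
MXN 41,273,055.14 ÷ 1.0843 (buy ZAR at ask) = ZAR 38,064,239.73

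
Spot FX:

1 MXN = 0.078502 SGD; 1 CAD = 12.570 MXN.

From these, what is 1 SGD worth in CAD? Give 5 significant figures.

SGD/CAD = 1.0134

1 SGD ÷ 0.078502 = 12.7385 MXN
12.7385 MXN ÷ 12.570 = 1.01341 CAD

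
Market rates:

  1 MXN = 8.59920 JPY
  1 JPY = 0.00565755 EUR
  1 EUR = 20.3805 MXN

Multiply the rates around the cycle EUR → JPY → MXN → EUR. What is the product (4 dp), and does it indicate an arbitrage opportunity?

Around EUR → JPY → MXN → EUR: 1 ÷ 0.00565755 ÷ 8.59920 ÷ 20.3805 = 1.008553
Product > 1; profitable direction is EUR → JPY → MXN → EUR.

1.0086 (arbitrage exists)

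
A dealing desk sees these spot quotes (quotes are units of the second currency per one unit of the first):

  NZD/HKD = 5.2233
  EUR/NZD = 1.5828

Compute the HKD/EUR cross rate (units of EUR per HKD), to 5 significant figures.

1 HKD ÷ 5.2233 = 0.19145 NZD
0.19145 NZD ÷ 1.5828 = 0.120956 EUR

HKD/EUR = 0.12096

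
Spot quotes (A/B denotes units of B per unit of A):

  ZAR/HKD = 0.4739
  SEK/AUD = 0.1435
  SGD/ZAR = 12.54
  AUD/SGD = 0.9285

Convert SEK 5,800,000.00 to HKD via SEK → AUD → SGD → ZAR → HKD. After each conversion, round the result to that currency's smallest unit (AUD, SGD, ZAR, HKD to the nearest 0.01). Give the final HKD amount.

HKD 4,592,467.04

SEK 5,800,000.00 × 0.1435 = AUD 832,300.00
AUD 832,300.00 × 0.9285 = SGD 772,790.55
SGD 772,790.55 × 12.54 = ZAR 9,690,793.50
ZAR 9,690,793.50 × 0.4739 = HKD 4,592,467.04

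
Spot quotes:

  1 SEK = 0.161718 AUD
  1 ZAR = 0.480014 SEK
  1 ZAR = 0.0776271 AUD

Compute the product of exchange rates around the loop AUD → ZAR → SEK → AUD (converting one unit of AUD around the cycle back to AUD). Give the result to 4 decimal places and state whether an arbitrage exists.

Around AUD → ZAR → SEK → AUD: 1 ÷ 0.0776271 × 0.480014 × 0.161718 = 0.999997
Product ≈ 1 (deviation 0.000%, within rounding noise).

1.0000 (no arbitrage)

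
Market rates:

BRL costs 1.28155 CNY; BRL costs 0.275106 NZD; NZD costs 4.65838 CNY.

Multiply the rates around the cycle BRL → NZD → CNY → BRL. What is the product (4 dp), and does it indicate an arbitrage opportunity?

Around BRL → NZD → CNY → BRL: 1 × 0.275106 × 4.65838 ÷ 1.28155 = 0.999999
Product ≈ 1 (deviation 0.000%, within rounding noise).

1.0000 (no arbitrage)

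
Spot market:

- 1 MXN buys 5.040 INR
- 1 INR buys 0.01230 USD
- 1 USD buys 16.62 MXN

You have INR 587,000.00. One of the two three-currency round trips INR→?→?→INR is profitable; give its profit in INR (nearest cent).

Profit: INR 17,790.23

Profitable loop is INR → USD → MXN → INR:
INR 587,000.00 × 0.01230 = USD 7,220.10
USD 7,220.10 × 16.62 = MXN 119,998.06
MXN 119,998.06 × 5.040 = INR 604,790.23
Profit = INR 604,790.23 − INR 587,000.00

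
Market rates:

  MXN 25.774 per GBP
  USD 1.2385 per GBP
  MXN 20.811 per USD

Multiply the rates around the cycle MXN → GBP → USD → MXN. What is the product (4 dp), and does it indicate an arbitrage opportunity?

Around MXN → GBP → USD → MXN: 1 ÷ 25.774 × 1.2385 × 20.811 = 1.000016
Product ≈ 1 (deviation 0.002%, within rounding noise).

1.0000 (no arbitrage)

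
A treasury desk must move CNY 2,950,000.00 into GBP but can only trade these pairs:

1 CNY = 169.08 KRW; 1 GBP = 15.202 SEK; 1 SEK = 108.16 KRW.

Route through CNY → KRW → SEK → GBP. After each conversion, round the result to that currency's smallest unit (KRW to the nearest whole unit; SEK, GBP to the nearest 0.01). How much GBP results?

CNY 2,950,000.00 × 169.08 = KRW 498,786,000
KRW 498,786,000 ÷ 108.16 = SEK 4,611,556.95
SEK 4,611,556.95 ÷ 15.202 = GBP 303,351.99

GBP 303,351.99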